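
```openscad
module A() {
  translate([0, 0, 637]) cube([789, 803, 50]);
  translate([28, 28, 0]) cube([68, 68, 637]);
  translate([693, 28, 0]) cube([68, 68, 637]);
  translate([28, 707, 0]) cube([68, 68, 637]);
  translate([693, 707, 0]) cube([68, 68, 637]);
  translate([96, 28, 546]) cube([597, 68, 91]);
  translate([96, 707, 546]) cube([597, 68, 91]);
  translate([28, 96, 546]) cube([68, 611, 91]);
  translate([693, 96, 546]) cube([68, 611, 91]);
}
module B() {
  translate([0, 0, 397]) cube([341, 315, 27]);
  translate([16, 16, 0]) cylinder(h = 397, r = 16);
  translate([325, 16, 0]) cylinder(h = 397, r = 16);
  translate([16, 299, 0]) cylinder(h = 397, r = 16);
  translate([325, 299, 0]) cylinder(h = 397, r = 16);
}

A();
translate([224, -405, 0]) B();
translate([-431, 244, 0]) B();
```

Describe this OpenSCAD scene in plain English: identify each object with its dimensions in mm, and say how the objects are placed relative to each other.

A is a rectangular dining table. The top is 789×803×50 mm with its upper surface at z = 687 mm. It stands on four 68×68 mm square legs, each inset 28 mm from the nearest pair of top edges, running from the floor to the underside of the top. Four apron rails, 68 mm thick and 91 mm tall, run between adjacent legs with their top edges flush with the underside of the top and their outer faces flush with the legs' outer faces.

B is a four-legged stool. The seat is 341×315 mm, 27 mm thick, top at z = 424 mm. It stands on four round legs, each 32 mm in diameter, from z = 0 to the seat underside, each leg's axis is inset half a diameter from the nearest pair of seat edges (so the leg's bounding box is flush with the corner).

Two stools sit around the table at the −y, −x sides.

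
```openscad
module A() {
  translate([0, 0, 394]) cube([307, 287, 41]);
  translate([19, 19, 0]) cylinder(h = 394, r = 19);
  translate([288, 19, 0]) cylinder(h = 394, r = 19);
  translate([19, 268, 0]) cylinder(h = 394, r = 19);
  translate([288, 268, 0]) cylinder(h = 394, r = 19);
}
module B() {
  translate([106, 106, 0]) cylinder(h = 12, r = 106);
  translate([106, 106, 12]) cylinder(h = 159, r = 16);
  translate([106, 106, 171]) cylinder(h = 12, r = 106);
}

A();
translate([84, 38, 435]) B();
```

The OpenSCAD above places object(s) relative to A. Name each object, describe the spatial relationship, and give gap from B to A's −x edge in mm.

The spool's min-x is at 84; the stool's min-x is 0; gap = 84 mm.

A is a stool. B is a spool. The spool is on top of the stool. The gap from the spool to the stool's −x edge is 84 mm.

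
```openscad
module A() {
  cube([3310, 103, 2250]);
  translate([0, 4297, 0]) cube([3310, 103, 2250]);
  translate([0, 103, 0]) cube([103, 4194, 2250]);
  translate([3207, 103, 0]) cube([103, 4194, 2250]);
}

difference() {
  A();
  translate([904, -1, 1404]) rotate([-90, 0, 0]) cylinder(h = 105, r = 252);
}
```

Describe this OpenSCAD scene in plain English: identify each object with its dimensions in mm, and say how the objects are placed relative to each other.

A is the wall frame of a small rectangular building: four walls, each 2250 mm tall and 103 mm thick, enclosing a footprint 3310 mm (x) by 4400 mm (y) outside-to-outside, with no floor or roof. The front and back walls (the −y and +y sides) span the full width; the two side walls fit between them.

The house frame has a circular hole of radius 252 mm through its front wall, centred at (x = 904, z = 1404).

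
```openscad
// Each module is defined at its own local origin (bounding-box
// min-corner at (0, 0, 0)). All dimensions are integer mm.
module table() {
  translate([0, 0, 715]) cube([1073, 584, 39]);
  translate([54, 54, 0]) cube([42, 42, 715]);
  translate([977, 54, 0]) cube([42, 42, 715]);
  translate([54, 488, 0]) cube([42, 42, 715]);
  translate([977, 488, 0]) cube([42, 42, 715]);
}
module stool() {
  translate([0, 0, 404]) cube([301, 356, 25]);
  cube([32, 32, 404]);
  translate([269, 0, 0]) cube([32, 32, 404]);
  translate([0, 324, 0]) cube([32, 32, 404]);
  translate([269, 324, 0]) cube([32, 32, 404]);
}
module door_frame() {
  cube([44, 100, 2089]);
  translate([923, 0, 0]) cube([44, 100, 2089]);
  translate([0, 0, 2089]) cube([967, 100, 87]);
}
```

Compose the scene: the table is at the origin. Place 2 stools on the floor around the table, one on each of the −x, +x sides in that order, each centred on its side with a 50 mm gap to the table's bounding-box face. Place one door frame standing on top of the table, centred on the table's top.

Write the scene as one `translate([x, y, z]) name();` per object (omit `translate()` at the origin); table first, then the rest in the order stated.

table();
translate([-351, 114, 0]) stool();
translate([1123, 114, 0]) stool();
translate([53, 242, 754]) door_frame();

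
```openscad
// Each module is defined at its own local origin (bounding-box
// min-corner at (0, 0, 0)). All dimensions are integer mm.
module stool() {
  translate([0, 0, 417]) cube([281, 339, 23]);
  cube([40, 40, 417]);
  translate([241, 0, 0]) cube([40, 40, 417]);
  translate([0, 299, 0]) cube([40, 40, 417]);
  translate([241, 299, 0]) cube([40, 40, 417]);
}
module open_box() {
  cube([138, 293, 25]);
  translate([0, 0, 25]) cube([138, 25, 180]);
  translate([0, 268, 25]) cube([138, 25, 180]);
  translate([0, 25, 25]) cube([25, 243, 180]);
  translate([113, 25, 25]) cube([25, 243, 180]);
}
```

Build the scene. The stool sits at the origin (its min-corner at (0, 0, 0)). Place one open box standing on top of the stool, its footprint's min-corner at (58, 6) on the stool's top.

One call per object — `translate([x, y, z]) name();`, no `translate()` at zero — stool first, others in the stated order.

stool();
translate([58, 6, 440]) open_box();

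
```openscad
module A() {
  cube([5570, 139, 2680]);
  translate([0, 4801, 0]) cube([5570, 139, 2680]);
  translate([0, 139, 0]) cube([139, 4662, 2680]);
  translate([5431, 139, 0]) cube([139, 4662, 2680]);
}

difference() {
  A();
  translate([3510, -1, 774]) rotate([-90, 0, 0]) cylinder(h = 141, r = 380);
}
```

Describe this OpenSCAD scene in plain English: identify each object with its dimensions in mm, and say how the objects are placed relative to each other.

A is the wall frame of a small rectangular building: four walls, each 2680 mm tall and 139 mm thick, enclosing a footprint 5570 mm (x) by 4940 mm (y) outside-to-outside, with no floor or roof. The front and back walls (the −y and +y sides) span the full width; the two side walls fit between them.

The house frame has a circular hole of radius 380 mm through its front wall, centred at (x = 3510, z = 774).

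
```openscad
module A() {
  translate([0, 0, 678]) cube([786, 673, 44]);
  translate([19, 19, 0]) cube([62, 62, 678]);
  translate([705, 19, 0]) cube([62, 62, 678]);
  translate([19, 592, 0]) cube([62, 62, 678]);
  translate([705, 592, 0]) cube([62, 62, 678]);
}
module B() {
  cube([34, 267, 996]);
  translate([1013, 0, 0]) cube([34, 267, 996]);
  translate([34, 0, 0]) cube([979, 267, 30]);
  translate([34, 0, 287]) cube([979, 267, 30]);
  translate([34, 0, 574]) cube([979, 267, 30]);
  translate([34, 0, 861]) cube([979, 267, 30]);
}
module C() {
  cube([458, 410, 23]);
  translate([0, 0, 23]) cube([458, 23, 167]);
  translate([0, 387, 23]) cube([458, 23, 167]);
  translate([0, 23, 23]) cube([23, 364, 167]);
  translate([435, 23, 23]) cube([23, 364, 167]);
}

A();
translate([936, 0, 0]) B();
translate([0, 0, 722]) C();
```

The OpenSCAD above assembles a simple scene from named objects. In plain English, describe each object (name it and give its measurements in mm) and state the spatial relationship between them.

A is a table with a 786×673 mm rectangular top, 44 mm thick, top surface at z = 722 mm, supported by four 62×62 mm square legs, each inset 19 mm from the nearest pair of top edges, running from the floor.

B is an open bookshelf. Two side panels, each 34 mm thick, 267 mm deep and 996 mm tall, stand 1047 mm apart (outside-to-outside). Between them sit 4 shelves, each 30 mm thick and 267 mm deep, spanning the full gap between the sides. The bottom shelf rests on the floor (its underside at z = 0) and the clear gap between one shelf's top and the next shelf's underside is 257 mm.

C is an open storage box with external size 458×410×190 mm and wall thickness 23 mm (the base is also 23 mm thick). The base covers the whole footprint; the four walls stand on the base, with the y-facing walls full-width and the x-facing walls fitting between their inner faces.

The bookshelf is on the floor beside the table on its +x side. The open box is on top of the table.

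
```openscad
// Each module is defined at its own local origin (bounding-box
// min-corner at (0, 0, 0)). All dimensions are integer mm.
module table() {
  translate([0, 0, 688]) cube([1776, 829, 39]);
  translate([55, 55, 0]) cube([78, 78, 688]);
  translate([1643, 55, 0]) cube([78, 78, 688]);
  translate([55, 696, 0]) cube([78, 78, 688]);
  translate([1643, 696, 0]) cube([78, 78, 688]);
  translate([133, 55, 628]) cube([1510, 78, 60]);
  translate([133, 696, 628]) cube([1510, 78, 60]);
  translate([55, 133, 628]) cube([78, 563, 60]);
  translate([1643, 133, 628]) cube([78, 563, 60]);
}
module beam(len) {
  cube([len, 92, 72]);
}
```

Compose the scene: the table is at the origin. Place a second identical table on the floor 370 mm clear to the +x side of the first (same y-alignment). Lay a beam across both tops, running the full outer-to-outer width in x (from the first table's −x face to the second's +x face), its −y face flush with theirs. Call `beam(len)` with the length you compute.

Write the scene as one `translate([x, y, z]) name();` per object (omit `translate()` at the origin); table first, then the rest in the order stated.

table();
translate([2146, 0, 0]) table();
translate([0, 0, 727]) beam(3922);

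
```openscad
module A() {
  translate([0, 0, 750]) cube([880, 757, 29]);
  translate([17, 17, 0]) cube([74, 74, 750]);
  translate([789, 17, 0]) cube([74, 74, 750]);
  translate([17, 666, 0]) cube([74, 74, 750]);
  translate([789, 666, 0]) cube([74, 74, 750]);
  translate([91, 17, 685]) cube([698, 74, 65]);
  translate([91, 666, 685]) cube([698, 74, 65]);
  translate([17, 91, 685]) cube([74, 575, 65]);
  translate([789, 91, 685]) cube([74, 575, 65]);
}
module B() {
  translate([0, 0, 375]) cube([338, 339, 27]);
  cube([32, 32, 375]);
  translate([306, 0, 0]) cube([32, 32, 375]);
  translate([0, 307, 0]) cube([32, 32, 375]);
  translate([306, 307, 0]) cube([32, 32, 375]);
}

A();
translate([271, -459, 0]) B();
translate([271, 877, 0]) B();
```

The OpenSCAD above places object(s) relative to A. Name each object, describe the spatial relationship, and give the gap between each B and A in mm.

A is a table. B is a stool. Two stools sit around the table at the −y, +y sides. The gap between each stool and the table is 120 mm.

Each stool's nearest face is 120 mm from the table's bounding box.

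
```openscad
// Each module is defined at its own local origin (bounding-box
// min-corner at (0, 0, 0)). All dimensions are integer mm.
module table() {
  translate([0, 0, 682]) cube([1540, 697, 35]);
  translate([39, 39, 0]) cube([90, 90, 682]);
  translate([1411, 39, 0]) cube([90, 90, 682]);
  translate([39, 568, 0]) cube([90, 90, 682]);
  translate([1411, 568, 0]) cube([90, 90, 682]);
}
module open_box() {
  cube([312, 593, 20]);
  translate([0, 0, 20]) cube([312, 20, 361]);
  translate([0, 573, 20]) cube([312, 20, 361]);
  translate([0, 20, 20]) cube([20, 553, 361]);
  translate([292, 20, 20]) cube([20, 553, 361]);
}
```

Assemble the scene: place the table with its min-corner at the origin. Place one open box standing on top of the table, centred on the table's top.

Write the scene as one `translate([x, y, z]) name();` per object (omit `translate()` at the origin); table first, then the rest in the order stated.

table();
translate([614, 52, 717]) open_box();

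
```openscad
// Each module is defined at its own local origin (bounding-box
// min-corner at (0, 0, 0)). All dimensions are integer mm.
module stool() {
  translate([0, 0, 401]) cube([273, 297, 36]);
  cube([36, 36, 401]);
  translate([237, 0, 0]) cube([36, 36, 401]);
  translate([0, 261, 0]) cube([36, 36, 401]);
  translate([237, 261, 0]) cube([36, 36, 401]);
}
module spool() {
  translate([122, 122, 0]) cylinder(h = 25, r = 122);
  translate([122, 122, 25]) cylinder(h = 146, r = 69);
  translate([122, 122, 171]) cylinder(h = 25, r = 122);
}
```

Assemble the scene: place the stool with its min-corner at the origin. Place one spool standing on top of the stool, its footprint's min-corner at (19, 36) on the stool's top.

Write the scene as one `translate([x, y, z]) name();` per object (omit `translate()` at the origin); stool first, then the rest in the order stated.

stool();
translate([19, 36, 437]) spool();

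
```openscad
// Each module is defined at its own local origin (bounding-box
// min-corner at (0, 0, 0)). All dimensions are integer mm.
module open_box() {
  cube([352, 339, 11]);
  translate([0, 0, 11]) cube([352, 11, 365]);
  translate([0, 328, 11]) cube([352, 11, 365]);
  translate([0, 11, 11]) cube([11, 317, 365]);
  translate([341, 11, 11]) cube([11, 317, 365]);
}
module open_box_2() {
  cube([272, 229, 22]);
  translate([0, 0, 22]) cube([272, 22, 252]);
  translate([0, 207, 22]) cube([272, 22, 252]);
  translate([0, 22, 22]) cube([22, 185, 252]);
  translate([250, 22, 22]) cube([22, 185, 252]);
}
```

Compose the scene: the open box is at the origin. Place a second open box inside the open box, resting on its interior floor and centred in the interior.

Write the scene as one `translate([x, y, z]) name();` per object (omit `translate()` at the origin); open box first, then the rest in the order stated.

open_box();
translate([40, 55, 11]) open_box_2();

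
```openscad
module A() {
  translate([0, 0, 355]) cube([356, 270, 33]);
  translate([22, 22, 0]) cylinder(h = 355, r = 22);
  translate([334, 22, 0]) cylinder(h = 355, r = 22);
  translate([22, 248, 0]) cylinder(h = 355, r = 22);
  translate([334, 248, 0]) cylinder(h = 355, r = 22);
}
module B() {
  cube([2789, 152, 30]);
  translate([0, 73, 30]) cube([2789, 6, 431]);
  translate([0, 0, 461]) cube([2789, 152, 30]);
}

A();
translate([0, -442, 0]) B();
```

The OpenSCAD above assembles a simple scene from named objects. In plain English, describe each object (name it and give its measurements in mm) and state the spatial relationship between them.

A is a simple wooden stool: a rectangular seat 356 mm (x) by 270 mm (y), 33 mm thick, top face at z = 388 mm, on four round legs, each 44 mm in diameter. The legs rest on z = 0, each leg's axis is inset half a diameter from the nearest pair of seat edges (so the leg's bounding box is flush with the corner).

B is an I-beam lying along x, 2789 mm long. Overall section height 491 mm. Two flanges 152 mm wide (y) and 30 mm thick, one on the floor and one at the top; a web 6 mm thick runs between them, centred on the flange width.

The I-beam is on the floor beside the stool on its −y side.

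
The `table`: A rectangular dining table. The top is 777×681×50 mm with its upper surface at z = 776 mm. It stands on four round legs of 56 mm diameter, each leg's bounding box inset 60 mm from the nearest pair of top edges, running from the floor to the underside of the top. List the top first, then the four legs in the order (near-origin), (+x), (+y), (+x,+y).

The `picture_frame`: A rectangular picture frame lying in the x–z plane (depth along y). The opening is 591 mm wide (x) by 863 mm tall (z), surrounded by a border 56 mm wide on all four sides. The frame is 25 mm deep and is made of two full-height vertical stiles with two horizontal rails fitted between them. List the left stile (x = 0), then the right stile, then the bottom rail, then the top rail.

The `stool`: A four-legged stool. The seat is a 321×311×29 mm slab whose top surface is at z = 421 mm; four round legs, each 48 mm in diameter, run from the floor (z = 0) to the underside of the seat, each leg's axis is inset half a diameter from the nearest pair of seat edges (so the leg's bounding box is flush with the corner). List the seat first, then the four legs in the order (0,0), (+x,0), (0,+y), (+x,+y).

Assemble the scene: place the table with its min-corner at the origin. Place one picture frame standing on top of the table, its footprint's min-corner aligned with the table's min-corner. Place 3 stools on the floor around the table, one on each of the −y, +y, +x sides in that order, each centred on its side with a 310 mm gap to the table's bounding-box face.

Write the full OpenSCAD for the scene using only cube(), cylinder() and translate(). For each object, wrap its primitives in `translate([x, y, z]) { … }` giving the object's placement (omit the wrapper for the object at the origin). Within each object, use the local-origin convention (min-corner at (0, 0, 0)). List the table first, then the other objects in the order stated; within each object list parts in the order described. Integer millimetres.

translate([0, 0, 726]) cube([777, 681, 50]);
translate([88, 88, 0]) cylinder(h = 726, r = 28);
translate([689, 88, 0]) cylinder(h = 726, r = 28);
translate([88, 593, 0]) cylinder(h = 726, r = 28);
translate([689, 593, 0]) cylinder(h = 726, r = 28);
translate([0, 0, 776]) {
  cube([56, 25, 975]);
  translate([647, 0, 0]) cube([56, 25, 975]);
  translate([56, 0, 0]) cube([591, 25, 56]);
  translate([56, 0, 919]) cube([591, 25, 56]);
}
translate([228, -621, 0]) {
  translate([0, 0, 392]) cube([321, 311, 29]);
  translate([24, 24, 0]) cylinder(h = 392, r = 24);
  translate([297, 24, 0]) cylinder(h = 392, r = 24);
  translate([24, 287, 0]) cylinder(h = 392, r = 24);
  translate([297, 287, 0]) cylinder(h = 392, r = 24);
}
translate([228, 991, 0]) {
  translate([0, 0, 392]) cube([321, 311, 29]);
  translate([24, 24, 0]) cylinder(h = 392, r = 24);
  translate([297, 24, 0]) cylinder(h = 392, r = 24);
  translate([24, 287, 0]) cylinder(h = 392, r = 24);
  translate([297, 287, 0]) cylinder(h = 392, r = 24);
}
translate([1087, 185, 0]) {
  translate([0, 0, 392]) cube([321, 311, 29]);
  translate([24, 24, 0]) cylinder(h = 392, r = 24);
  translate([297, 24, 0]) cylinder(h = 392, r = 24);
  translate([24, 287, 0]) cylinder(h = 392, r = 24);
  translate([297, 287, 0]) cylinder(h = 392, r = 24);
}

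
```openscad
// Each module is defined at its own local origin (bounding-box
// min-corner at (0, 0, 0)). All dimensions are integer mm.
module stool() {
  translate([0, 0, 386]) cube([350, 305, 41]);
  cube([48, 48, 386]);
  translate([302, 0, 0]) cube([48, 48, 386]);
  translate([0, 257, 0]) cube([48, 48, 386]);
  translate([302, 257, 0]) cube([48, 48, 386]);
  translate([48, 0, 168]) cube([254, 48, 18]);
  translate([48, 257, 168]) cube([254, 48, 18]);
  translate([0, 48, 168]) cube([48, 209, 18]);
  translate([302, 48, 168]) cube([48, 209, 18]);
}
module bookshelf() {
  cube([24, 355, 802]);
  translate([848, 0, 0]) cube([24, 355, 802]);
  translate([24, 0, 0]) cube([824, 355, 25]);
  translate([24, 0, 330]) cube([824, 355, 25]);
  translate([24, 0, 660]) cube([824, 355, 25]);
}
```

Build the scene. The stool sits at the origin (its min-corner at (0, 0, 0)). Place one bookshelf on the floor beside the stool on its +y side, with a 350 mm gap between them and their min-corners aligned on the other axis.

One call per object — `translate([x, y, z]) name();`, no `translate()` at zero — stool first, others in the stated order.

stool();
translate([0, 655, 0]) bookshelf();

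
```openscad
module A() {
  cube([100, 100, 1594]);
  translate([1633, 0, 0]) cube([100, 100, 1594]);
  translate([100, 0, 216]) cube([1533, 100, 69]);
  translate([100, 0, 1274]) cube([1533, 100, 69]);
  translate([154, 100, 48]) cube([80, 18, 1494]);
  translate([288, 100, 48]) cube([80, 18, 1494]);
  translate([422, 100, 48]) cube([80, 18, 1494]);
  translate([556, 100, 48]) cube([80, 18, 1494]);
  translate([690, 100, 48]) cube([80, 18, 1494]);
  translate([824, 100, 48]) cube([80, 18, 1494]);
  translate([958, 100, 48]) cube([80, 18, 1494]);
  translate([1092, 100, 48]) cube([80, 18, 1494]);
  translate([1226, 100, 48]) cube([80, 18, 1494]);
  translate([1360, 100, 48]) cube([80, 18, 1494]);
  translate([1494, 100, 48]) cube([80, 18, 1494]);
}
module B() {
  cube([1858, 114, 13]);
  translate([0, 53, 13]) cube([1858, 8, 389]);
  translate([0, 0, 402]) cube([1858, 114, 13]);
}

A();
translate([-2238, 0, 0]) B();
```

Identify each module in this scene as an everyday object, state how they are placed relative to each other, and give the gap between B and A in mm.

The I-beam's nearest face is 380 mm from the fence section's −x face.

A is a fence section. B is an I-beam. The I-beam is on the floor beside the fence section on its −x side. The gap between the I-beam and the fence section is 380 mm.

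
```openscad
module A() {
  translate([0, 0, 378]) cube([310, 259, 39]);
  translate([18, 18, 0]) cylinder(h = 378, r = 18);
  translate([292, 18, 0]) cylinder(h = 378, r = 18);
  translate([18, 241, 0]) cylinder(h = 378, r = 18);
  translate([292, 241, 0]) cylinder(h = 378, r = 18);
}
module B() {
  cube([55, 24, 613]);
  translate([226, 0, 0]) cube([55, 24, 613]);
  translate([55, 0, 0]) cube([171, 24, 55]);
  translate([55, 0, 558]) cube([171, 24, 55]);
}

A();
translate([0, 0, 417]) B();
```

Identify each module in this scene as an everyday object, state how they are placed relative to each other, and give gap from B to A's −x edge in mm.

A is a stool. B is a picture frame. The picture frame is on top of the stool. The gap from the picture frame to the stool's −x edge is 0 mm.

The picture frame's min-x is at 0; the stool's min-x is 0; gap = 0 mm.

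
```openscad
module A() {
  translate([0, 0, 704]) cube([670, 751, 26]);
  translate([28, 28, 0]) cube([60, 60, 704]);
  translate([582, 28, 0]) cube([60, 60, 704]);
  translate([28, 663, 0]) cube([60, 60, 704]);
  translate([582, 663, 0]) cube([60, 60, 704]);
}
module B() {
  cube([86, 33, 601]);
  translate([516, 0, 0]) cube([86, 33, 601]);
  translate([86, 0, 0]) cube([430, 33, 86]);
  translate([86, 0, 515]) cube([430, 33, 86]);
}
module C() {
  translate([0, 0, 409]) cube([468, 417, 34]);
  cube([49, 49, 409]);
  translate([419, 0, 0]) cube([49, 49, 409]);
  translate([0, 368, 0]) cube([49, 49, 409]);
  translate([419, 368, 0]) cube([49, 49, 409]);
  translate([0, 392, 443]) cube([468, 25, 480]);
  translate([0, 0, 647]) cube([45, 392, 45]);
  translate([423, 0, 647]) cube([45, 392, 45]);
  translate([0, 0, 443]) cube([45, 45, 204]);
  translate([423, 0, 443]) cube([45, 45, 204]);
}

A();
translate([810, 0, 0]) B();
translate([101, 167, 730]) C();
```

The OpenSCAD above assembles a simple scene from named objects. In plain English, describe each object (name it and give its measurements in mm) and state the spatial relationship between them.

A is a table: top 670 mm (x) × 751 mm (y), 26 mm thick, upper face at z = 730 mm, on four 60×60 mm square legs, each inset 28 mm from the nearest pair of top edges, running from z = 0 to the bottom of the top.

B is a picture frame with a 430×429 mm rectangular opening (x by z) and a uniform 86 mm border on every side. Frame depth is 33 mm along y. It is built from two vertical stiles running the full outside height and two horizontal rails spanning the gap between the stiles.

C is a chair: 468×417 mm seat, 34 mm thick, top at z = 443 mm, on four 49 mm square corner legs flush with the seat edges. A 25 mm thick backrest slab spans the full seat width, extending 480 mm above the seat top, its back face flush with the seat's +y edge. Two armrests of 45×45 mm section run along each side from the seat's front edge to the front of the backrest, top faces 249 mm above the seat top and outer faces flush with the seat's x-edges; a 45×45 mm post under the front of each armrest stands on the seat at the front corner.

The picture frame is on the floor beside the table on its +x side. The chair is on top of the table, centred.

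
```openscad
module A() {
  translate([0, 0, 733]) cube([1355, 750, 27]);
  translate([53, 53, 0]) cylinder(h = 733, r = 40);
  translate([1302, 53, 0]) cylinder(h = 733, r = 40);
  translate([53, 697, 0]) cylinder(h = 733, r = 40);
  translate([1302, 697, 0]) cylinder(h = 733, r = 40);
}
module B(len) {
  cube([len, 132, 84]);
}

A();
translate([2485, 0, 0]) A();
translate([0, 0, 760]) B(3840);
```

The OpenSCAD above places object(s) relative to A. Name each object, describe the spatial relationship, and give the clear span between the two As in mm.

Second table starts at x = 2485; first ends at x = 1355; clear span = 2485 − 1355 = 1130 mm.

A is a table. B is a beam. A beam spans the tops of two tables. The clear span between the two tables is 1130 mm.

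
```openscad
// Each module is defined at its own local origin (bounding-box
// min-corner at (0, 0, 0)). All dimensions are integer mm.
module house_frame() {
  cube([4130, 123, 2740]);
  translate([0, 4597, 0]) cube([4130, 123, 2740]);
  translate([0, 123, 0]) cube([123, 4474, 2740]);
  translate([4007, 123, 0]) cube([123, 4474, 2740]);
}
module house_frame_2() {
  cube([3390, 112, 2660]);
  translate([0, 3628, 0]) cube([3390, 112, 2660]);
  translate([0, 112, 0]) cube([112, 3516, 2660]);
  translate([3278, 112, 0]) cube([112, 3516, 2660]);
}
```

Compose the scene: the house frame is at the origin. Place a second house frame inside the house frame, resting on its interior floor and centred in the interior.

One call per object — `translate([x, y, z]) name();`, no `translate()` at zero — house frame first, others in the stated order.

house_frame();
translate([370, 490, 0]) house_frame_2();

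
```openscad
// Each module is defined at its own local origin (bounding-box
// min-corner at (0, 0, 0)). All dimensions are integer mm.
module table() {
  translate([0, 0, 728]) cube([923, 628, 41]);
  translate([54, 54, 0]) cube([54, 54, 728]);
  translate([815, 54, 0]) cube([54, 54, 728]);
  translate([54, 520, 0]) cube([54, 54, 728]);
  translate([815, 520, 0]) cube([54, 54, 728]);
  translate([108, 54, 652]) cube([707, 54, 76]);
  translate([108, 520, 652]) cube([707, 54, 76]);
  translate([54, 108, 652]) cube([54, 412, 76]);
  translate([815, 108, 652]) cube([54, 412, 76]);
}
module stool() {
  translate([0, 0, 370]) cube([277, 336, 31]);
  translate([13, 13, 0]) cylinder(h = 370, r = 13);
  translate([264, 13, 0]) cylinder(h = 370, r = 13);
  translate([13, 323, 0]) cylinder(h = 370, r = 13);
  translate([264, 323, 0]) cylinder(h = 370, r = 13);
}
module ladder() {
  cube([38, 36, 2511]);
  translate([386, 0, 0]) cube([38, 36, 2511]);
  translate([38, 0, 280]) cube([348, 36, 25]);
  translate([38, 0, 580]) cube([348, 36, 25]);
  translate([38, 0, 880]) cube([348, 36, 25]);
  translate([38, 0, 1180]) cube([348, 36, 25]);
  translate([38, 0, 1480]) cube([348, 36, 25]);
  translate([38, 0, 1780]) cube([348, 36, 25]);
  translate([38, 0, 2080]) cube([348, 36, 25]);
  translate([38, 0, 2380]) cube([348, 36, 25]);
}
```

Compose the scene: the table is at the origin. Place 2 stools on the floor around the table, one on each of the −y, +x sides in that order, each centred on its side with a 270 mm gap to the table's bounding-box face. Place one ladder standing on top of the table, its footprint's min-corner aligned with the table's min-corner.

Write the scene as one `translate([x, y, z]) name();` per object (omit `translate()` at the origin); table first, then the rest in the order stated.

table();
translate([323, -606, 0]) stool();
translate([1193, 146, 0]) stool();
translate([0, 0, 769]) ladder();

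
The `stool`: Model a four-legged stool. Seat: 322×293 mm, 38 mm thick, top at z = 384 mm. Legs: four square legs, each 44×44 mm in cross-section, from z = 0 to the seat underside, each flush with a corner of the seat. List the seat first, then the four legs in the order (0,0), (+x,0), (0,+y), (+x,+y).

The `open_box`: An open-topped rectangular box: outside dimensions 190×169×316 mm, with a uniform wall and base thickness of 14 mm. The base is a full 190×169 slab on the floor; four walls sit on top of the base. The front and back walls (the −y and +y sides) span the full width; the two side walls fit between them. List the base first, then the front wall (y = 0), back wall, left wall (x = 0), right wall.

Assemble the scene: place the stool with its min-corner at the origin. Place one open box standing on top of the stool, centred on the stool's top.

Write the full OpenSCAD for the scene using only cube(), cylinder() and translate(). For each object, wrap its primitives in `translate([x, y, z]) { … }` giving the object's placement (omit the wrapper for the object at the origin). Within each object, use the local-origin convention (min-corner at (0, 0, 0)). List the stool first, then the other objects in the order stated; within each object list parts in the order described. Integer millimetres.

translate([0, 0, 346]) cube([322, 293, 38]);
cube([44, 44, 346]);
translate([278, 0, 0]) cube([44, 44, 346]);
translate([0, 249, 0]) cube([44, 44, 346]);
translate([278, 249, 0]) cube([44, 44, 346]);
translate([66, 62, 384]) {
  cube([190, 169, 14]);
  translate([0, 0, 14]) cube([190, 14, 302]);
  translate([0, 155, 14]) cube([190, 14, 302]);
  translate([0, 14, 14]) cube([14, 141, 302]);
  translate([176, 14, 14]) cube([14, 141, 302]);
}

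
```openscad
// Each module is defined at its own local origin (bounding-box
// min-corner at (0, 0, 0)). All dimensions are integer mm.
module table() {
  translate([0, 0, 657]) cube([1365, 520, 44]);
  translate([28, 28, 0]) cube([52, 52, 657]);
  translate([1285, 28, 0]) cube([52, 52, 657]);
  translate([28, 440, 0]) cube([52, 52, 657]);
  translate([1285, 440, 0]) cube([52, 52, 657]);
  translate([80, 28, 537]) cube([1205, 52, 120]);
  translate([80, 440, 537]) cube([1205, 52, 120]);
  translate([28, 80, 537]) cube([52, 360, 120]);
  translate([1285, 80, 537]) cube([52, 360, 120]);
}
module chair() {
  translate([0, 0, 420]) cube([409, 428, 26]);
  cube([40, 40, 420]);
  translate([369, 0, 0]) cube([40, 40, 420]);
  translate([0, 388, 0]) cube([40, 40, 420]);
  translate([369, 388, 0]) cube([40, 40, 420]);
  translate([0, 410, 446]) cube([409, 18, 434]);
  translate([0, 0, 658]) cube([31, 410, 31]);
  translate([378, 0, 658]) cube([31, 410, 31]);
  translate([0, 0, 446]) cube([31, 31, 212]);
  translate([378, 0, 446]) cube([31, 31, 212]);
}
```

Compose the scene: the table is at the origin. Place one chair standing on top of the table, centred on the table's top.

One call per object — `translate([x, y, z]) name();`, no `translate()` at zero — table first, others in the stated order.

table();
translate([478, 46, 701]) chair();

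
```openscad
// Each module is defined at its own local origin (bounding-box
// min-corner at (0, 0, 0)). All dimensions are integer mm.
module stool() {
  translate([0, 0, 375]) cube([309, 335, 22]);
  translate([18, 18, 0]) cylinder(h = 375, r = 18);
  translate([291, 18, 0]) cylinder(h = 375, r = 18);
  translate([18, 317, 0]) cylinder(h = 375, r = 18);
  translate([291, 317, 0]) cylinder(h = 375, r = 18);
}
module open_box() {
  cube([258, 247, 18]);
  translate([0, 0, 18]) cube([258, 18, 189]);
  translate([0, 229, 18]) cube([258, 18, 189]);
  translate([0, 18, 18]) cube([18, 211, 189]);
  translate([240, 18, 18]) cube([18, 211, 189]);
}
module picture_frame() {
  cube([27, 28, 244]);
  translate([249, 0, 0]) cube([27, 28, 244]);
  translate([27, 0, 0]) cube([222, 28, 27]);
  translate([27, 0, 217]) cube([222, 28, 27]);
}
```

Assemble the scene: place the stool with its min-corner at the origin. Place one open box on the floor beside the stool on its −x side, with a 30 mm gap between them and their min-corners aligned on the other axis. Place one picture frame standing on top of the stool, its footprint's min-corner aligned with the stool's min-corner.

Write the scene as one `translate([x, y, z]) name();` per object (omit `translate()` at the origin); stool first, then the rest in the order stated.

stool();
translate([-288, 0, 0]) open_box();
translate([0, 0, 397]) picture_frame();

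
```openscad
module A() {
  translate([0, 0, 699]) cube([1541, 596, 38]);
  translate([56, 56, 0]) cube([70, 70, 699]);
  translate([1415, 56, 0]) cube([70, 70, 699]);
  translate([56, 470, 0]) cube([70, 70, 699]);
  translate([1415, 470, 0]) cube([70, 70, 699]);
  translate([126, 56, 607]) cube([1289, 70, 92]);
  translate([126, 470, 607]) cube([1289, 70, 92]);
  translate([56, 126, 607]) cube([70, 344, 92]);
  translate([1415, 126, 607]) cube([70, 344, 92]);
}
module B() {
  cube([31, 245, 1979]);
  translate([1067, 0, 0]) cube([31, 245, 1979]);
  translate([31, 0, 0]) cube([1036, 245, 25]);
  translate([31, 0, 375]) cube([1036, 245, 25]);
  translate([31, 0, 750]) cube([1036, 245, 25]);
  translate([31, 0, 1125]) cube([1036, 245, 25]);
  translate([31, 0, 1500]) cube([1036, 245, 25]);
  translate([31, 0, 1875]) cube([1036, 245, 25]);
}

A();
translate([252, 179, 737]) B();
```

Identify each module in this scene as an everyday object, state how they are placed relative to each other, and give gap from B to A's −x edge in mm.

A is a table. B is a bookshelf. The bookshelf is on top of the table. The gap from the bookshelf to the table's −x edge is 252 mm.

The bookshelf's min-x is at 252; the table's min-x is 0; gap = 252 mm.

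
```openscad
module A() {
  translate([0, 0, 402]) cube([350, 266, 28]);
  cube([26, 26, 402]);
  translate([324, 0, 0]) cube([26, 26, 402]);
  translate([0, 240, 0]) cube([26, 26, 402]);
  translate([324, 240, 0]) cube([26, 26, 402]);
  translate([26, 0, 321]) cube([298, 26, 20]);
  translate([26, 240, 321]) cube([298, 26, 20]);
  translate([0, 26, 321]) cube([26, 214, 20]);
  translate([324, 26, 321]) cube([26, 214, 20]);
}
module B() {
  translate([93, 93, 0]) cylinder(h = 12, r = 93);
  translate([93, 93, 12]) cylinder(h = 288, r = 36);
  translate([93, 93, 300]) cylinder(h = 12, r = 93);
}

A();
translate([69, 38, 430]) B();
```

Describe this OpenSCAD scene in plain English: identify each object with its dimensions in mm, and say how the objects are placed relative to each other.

A is a four-legged stool. The seat is a 350×266×28 mm slab whose top surface is at z = 430 mm; four square legs, each 26×26 mm in cross-section, run from the floor (z = 0) to the underside of the seat, each flush with a corner of the seat. Four stretchers, 26 mm wide and 20 mm tall, connect adjacent legs with their undersides at z = 321 mm, each running between the inner faces of the legs it joins and aligned with the legs' outer faces on the other axis.

B is a spool: two coaxial disc flanges of radius 93 mm and thickness 12 mm, joined by a core cylinder of radius 36 mm and height 288 mm. The lower flange rests on z = 0 and the three cylinders share a vertical axis.

The spool is on top of the stool.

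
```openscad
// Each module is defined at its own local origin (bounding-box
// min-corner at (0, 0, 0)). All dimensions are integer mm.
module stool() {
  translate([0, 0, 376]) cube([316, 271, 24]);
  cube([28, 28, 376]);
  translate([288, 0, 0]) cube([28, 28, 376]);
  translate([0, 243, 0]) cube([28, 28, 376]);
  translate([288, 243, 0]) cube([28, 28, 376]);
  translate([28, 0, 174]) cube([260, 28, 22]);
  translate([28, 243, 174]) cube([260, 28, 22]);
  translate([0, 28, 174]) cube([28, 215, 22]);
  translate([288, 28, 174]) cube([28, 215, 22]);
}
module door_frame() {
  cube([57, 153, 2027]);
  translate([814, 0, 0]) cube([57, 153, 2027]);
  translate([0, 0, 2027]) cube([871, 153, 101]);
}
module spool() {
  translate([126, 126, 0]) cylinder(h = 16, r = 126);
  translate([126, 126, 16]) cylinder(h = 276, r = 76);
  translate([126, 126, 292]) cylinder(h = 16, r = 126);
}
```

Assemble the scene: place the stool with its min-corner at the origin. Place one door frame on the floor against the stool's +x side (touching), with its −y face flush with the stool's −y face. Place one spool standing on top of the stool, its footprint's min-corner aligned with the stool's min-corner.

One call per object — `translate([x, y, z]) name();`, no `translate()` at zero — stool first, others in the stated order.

stool();
translate([316, 0, 0]) door_frame();
translate([0, 0, 400]) spool();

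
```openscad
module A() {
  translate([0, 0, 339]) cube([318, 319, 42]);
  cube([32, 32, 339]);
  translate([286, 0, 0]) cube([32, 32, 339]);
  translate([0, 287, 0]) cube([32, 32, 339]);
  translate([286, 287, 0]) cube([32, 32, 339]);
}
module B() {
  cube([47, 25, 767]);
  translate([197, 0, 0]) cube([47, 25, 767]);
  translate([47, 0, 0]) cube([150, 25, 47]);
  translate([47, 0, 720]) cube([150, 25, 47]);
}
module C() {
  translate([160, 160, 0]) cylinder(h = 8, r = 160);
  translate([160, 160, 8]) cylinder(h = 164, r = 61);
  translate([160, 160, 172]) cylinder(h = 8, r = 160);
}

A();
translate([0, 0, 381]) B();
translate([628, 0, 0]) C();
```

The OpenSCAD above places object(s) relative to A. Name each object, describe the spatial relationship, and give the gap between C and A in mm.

A is a stool. B is a picture frame. C is a spool. The picture frame is on top of the stool. The spool is on the floor beside the stool on its +x side. The gap between the spool and the stool is 310 mm.

The spool's nearest face is 310 mm from the stool's +x face.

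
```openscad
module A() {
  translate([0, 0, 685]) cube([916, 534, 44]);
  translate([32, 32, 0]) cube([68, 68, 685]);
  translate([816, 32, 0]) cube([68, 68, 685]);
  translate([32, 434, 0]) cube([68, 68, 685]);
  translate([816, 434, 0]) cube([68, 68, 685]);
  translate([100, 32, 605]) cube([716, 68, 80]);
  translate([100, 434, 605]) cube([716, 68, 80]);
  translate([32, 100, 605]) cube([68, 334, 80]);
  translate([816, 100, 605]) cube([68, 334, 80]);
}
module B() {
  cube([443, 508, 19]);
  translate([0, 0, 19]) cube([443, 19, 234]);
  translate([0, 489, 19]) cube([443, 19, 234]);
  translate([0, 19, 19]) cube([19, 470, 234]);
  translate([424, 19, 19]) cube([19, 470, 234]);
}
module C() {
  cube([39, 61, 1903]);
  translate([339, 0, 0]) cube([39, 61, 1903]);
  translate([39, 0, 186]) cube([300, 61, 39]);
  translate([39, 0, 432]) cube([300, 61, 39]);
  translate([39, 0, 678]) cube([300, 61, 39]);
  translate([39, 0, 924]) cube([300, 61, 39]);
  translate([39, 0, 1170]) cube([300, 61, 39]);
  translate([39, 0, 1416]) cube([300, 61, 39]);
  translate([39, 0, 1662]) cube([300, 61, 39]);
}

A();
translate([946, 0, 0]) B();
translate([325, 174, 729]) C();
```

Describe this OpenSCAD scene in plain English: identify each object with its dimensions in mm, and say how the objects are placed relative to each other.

A is a table with a 916×534 mm rectangular top, 44 mm thick, top surface at z = 729 mm, supported by four 68×68 mm square legs, each inset 32 mm from the nearest pair of top edges, running from the floor. Four apron rails, 68 mm thick and 80 mm tall, run between adjacent legs with their top edges flush with the underside of the top and their outer faces flush with the legs' outer faces.

B is an open storage box with external size 443×508×253 mm and wall thickness 19 mm (the base is also 19 mm thick). The base covers the whole footprint; the four walls stand on the base, with the y-facing walls full-width and the x-facing walls fitting between their inner faces.

C is a straight ladder. Two 39×61 mm vertical rails, 1903 mm tall, stand 378 mm apart (outside-to-outside) with their front faces coplanar on the −y side. 7 rungs, each 61 mm deep and 39 mm tall, span between the inner faces of the rails, front faces flush with the rails. The lowest rung's underside is at z = 186 mm and rungs are spaced 246 mm apart (underside to underside).

The open box is on the floor beside the table on its +x side. The ladder is on top of the table.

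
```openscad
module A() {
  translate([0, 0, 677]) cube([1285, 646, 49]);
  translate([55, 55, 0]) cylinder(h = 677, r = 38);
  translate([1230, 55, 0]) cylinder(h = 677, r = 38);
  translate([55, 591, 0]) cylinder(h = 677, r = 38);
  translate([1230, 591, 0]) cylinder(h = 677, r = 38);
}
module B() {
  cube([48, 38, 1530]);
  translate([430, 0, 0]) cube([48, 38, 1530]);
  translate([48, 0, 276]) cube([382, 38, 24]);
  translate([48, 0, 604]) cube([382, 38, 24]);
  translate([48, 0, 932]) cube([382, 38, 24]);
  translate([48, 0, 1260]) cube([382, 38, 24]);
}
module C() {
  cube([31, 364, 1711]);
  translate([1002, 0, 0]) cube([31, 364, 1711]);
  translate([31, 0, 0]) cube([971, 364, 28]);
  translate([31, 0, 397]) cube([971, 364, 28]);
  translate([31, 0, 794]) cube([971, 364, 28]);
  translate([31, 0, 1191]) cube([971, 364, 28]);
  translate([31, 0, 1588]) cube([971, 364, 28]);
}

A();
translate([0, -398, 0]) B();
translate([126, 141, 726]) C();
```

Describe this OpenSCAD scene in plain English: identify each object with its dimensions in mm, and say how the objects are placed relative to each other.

A is a table: top 1285 mm (x) × 646 mm (y), 49 mm thick, upper face at z = 726 mm, on four round legs of 76 mm diameter, each leg's bounding box inset 17 mm from the nearest pair of top edges, running from z = 0 to the bottom of the top.

B is a straight ladder. Two 48×38 mm vertical rails, 1530 mm tall, stand 478 mm apart (outside-to-outside) with their front faces coplanar on the −y side. 4 rungs, each 38 mm deep and 24 mm tall, span between the inner faces of the rails, front faces flush with the rails. The lowest rung's underside is at z = 276 mm and rungs are spaced 328 mm apart (underside to underside).

C is a bookshelf 1033 mm wide overall, 364 mm deep and 1711 mm tall. The two sides are 31 mm thick vertical panels. 5 horizontal shelves of 28 mm thickness span between the inner faces of the sides; the lowest shelf sits on the floor and shelves are stacked with a clear vertical gap of 369 mm between each pair.

The ladder is on the floor beside the table on its −y side. The bookshelf is on top of the table, centred.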